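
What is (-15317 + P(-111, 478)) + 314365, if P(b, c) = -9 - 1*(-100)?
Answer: 299139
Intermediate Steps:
P(b, c) = 91 (P(b, c) = -9 + 100 = 91)
(-15317 + P(-111, 478)) + 314365 = (-15317 + 91) + 314365 = -15226 + 314365 = 299139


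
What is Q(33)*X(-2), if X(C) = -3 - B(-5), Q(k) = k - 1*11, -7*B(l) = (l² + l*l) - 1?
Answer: 88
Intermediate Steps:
B(l) = ⅐ - 2*l²/7 (B(l) = -((l² + l*l) - 1)/7 = -((l² + l²) - 1)/7 = -(2*l² - 1)/7 = -(-1 + 2*l²)/7 = ⅐ - 2*l²/7)
Q(k) = -11 + k (Q(k) = k - 11 = -11 + k)
X(C) = 4 (X(C) = -3 - (⅐ - 2/7*(-5)²) = -3 - (⅐ - 2/7*25) = -3 - (⅐ - 50/7) = -3 - 1*(-7) = -3 + 7 = 4)
Q(33)*X(-2) = (-11 + 33)*4 = 22*4 = 88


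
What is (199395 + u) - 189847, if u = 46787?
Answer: 56335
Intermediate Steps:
(199395 + u) - 189847 = (199395 + 46787) - 189847 = 246182 - 189847 = 56335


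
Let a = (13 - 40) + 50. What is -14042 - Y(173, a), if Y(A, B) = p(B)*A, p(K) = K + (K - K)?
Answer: -18021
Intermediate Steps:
p(K) = K (p(K) = K + 0 = K)
a = 23 (a = -27 + 50 = 23)
Y(A, B) = A*B (Y(A, B) = B*A = A*B)
-14042 - Y(173, a) = -14042 - 173*23 = -14042 - 1*3979 = -14042 - 3979 = -18021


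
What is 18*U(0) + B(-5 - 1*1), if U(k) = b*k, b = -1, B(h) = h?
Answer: -6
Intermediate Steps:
U(k) = -k
18*U(0) + B(-5 - 1*1) = 18*(-1*0) + (-5 - 1*1) = 18*0 + (-5 - 1) = 0 - 6 = -6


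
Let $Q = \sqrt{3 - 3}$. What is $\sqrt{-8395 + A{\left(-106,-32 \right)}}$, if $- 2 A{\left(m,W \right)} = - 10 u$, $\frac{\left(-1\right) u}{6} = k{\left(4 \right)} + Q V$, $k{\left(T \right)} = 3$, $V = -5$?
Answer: $i \sqrt{8485} \approx 92.114 i$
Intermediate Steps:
$Q = 0$ ($Q = \sqrt{0} = 0$)
$u = -18$ ($u = - 6 \left(3 + 0 \left(-5\right)\right) = - 6 \left(3 + 0\right) = \left(-6\right) 3 = -18$)
$A{\left(m,W \right)} = -90$ ($A{\left(m,W \right)} = - \frac{\left(-10\right) \left(-18\right)}{2} = \left(- \frac{1}{2}\right) 180 = -90$)
$\sqrt{-8395 + A{\left(-106,-32 \right)}} = \sqrt{-8395 - 90} = \sqrt{-8485} = i \sqrt{8485}$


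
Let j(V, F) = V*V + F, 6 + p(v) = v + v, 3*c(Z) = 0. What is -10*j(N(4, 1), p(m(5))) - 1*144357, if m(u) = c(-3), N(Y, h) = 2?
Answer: -144337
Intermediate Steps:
c(Z) = 0 (c(Z) = (⅓)*0 = 0)
m(u) = 0
p(v) = -6 + 2*v (p(v) = -6 + (v + v) = -6 + 2*v)
j(V, F) = F + V² (j(V, F) = V² + F = F + V²)
-10*j(N(4, 1), p(m(5))) - 1*144357 = -10*((-6 + 2*0) + 2²) - 1*144357 = -10*((-6 + 0) + 4) - 144357 = -10*(-6 + 4) - 144357 = -10*(-2) - 144357 = 20 - 144357 = -144337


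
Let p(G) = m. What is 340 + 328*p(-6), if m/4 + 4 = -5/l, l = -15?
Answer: -13412/3 ≈ -4470.7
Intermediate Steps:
m = -44/3 (m = -16 + 4*(-5/(-15)) = -16 + 4*(-5*(-1/15)) = -16 + 4*(1/3) = -16 + 4/3 = -44/3 ≈ -14.667)
p(G) = -44/3
340 + 328*p(-6) = 340 + 328*(-44/3) = 340 - 14432/3 = -13412/3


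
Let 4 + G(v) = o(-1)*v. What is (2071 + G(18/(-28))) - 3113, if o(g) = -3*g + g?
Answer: -7331/7 ≈ -1047.3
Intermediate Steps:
o(g) = -2*g
G(v) = -4 + 2*v (G(v) = -4 + (-2*(-1))*v = -4 + 2*v)
(2071 + G(18/(-28))) - 3113 = (2071 + (-4 + 2*(18/(-28)))) - 3113 = (2071 + (-4 + 2*(18*(-1/28)))) - 3113 = (2071 + (-4 + 2*(-9/14))) - 3113 = (2071 + (-4 - 9/7)) - 3113 = (2071 - 37/7) - 3113 = 14460/7 - 3113 = -7331/7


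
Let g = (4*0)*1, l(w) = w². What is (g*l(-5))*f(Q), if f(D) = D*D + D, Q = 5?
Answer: 0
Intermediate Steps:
f(D) = D + D² (f(D) = D² + D = D + D²)
g = 0 (g = 0*1 = 0)
(g*l(-5))*f(Q) = (0*(-5)²)*(5*(1 + 5)) = (0*25)*(5*6) = 0*30 = 0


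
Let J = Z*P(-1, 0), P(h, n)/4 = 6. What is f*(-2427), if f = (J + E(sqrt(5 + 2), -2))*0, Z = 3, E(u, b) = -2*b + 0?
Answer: 0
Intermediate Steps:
P(h, n) = 24 (P(h, n) = 4*6 = 24)
E(u, b) = -2*b
J = 72 (J = 3*24 = 72)
f = 0 (f = (72 - 2*(-2))*0 = (72 + 4)*0 = 76*0 = 0)
f*(-2427) = 0*(-2427) = 0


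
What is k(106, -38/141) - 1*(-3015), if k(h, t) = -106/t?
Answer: 64758/19 ≈ 3408.3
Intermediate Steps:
k(106, -38/141) - 1*(-3015) = -106/((-38/141)) - 1*(-3015) = -106/((-38*1/141)) + 3015 = -106/(-38/141) + 3015 = -106*(-141/38) + 3015 = 7473/19 + 3015 = 64758/19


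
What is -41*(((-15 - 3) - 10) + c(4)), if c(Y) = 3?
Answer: 1025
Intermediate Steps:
-41*(((-15 - 3) - 10) + c(4)) = -41*(((-15 - 3) - 10) + 3) = -41*((-18 - 10) + 3) = -41*(-28 + 3) = -41*(-25) = 1025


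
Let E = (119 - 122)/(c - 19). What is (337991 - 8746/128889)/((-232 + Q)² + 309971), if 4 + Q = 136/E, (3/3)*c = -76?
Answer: 43563313253/2175684743243 ≈ 0.020023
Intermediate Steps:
c = -76
E = 3/95 (E = (119 - 122)/(-76 - 19) = -3/(-95) = -3*(-1/95) = 3/95 ≈ 0.031579)
Q = 12908/3 (Q = -4 + 136/(3/95) = -4 + 136*(95/3) = -4 + 12920/3 = 12908/3 ≈ 4302.7)
(337991 - 8746/128889)/((-232 + Q)² + 309971) = (337991 - 8746/128889)/((-232 + 12908/3)² + 309971) = (337991 - 8746*1/128889)/((12212/3)² + 309971) = (337991 - 8746/128889)/(149132944/9 + 309971) = 43563313253/(128889*(151922683/9)) = (43563313253/128889)*(9/151922683) = 43563313253/2175684743243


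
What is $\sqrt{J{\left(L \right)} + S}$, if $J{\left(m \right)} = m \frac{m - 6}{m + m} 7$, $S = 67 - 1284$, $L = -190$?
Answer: $i \sqrt{1903} \approx 43.623 i$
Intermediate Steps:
$S = -1217$ ($S = 67 - 1284 = -1217$)
$J{\left(m \right)} = -21 + \frac{7 m}{2}$ ($J{\left(m \right)} = m \frac{-6 + m}{2 m} 7 = \left(-3 + \frac{m}{2}\right) 7 = -21 + \frac{7 m}{2}$)
$\sqrt{J{\left(L \right)} + S} = \sqrt{\left(-21 + \frac{7}{2} \left(-190\right)\right) - 1217} = \sqrt{\left(-21 - 665\right) - 1217} = \sqrt{-686 - 1217} = \sqrt{-1903} = i \sqrt{1903}$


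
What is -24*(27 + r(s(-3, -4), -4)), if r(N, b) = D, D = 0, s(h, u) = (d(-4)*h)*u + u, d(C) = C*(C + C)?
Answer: -648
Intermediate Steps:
d(C) = 2*C**2 (d(C) = C*(2*C) = 2*C**2)
s(h, u) = u + 32*h*u (s(h, u) = ((2*(-4)**2)*h)*u + u = ((2*16)*h)*u + u = (32*h)*u + u = 32*h*u + u = u + 32*h*u)
r(N, b) = 0
-24*(27 + r(s(-3, -4), -4)) = -24*(27 + 0) = -24*27 = -648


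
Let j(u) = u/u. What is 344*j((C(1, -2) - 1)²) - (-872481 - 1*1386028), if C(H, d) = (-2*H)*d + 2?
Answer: 2258853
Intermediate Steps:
C(H, d) = 2 - 2*H*d (C(H, d) = -2*H*d + 2 = 2 - 2*H*d)
j(u) = 1
344*j((C(1, -2) - 1)²) - (-872481 - 1*1386028) = 344*1 - (-872481 - 1*1386028) = 344 - (-872481 - 1386028) = 344 - 1*(-2258509) = 344 + 2258509 = 2258853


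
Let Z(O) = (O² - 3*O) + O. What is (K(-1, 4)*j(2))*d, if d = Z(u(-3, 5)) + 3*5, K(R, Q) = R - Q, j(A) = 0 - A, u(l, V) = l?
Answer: 300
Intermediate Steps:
Z(O) = O² - 2*O
j(A) = -A
d = 30 (d = -3*(-2 - 3) + 3*5 = -3*(-5) + 15 = 15 + 15 = 30)
(K(-1, 4)*j(2))*d = ((-1 - 1*4)*(-1*2))*30 = ((-1 - 4)*(-2))*30 = -5*(-2)*30 = 10*30 = 300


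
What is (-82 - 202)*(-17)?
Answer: 4828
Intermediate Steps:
(-82 - 202)*(-17) = -284*(-17) = 4828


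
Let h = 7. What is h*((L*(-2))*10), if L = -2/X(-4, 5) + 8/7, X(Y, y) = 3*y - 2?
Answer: -1800/13 ≈ -138.46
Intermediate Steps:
X(Y, y) = -2 + 3*y
L = 90/91 (L = -2/(-2 + 3*5) + 8/7 = -2/(-2 + 15) + 8*(⅐) = -2/13 + 8/7 = 90/91 ≈ 0.98901)
h*((L*(-2))*10) = 7*(((90/91)*(-2))*10) = 7*(-180/91*10) = 7*(-1800/91) = -1800/13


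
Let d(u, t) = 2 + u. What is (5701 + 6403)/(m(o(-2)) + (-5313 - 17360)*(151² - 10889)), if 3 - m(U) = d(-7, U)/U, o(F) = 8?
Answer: -96832/2160646179 ≈ -4.4816e-5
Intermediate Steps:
m(U) = 3 + 5/U (m(U) = 3 - (2 - 7)/U = 3 - (-5)/U = 3 + 5/U)
(5701 + 6403)/(m(o(-2)) + (-5313 - 17360)*(151² - 10889)) = (5701 + 6403)/((3 + 5/8) + (-5313 - 17360)*(151² - 10889)) = 12104/((3 + 5*(⅛)) - 22673*(22801 - 10889)) = 12104/((3 + 5/8) - 22673*11912) = 12104/(29/8 - 270080776) = 12104/(-2160646179/8) = 12104*(-8/2160646179) = -96832/2160646179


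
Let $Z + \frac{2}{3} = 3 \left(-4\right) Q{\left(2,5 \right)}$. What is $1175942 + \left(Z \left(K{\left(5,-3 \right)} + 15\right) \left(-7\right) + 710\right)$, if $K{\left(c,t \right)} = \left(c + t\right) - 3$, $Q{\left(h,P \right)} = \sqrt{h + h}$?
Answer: $\frac{3537208}{3} \approx 1.1791 \cdot 10^{6}$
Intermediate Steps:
$Q{\left(h,P \right)} = \sqrt{2} \sqrt{h}$ ($Q{\left(h,P \right)} = \sqrt{2 h} = \sqrt{2} \sqrt{h}$)
$K{\left(c,t \right)} = -3 + c + t$
$Z = - \frac{74}{3}$ ($Z = - \frac{2}{3} + 3 \left(-4\right) \sqrt{2} \sqrt{2} = - \frac{2}{3} - 24 = - \frac{74}{3} \approx -24.667$)
$1175942 + \left(Z \left(K{\left(5,-3 \right)} + 15\right) \left(-7\right) + 710\right) = 1175942 - \left(-710 + \frac{74 \left(\left(-3 + 5 - 3\right) + 15\right) \left(-7\right)}{3}\right) = 1175942 - \left(-710 + \frac{74 \left(-1 + 15\right) \left(-7\right)}{3}\right) = 1175942 - \left(-710 + \frac{74 \cdot 14 \left(-7\right)}{3}\right) = 1175942 + \left(\left(- \frac{74}{3}\right) \left(-98\right) + 710\right) = 1175942 + \left(\frac{7252}{3} + 710\right) = 1175942 + \frac{9382}{3} = \frac{3537208}{3}$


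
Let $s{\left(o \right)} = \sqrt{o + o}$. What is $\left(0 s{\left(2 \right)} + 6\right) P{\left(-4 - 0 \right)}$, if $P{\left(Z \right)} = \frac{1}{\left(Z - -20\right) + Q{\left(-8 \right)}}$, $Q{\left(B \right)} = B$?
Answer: $\frac{3}{4} \approx 0.75$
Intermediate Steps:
$s{\left(o \right)} = \sqrt{2} \sqrt{o}$ ($s{\left(o \right)} = \sqrt{2 o} = \sqrt{2} \sqrt{o}$)
$P{\left(Z \right)} = \frac{1}{12 + Z}$ ($P{\left(Z \right)} = \frac{1}{\left(Z - -20\right) - 8} = \frac{1}{\left(Z + 20\right) - 8} = \frac{1}{\left(20 + Z\right) - 8} = \frac{1}{12 + Z}$)
$\left(0 s{\left(2 \right)} + 6\right) P{\left(-4 - 0 \right)} = \frac{0 \sqrt{2} \sqrt{2} + 6}{12 - 4} = \frac{0 \cdot 2 + 6}{12 + \left(-4 + 0\right)} = \frac{0 + 6}{12 - 4} = \frac{6}{8} = 6 \cdot \frac{1}{8} = \frac{3}{4}$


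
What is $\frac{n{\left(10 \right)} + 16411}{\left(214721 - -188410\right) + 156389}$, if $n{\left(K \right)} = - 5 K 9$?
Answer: $\frac{15961}{559520} \approx 0.028526$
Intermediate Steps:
$n{\left(K \right)} = - 45 K$
$\frac{n{\left(10 \right)} + 16411}{\left(214721 - -188410\right) + 156389} = \frac{\left(-45\right) 10 + 16411}{\left(214721 - -188410\right) + 156389} = \frac{-450 + 16411}{\left(214721 + 188410\right) + 156389} = \frac{15961}{403131 + 156389} = \frac{15961}{559520}$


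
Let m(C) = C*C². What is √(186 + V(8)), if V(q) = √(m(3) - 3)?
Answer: √(186 + 2*√6) ≈ 13.817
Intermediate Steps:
m(C) = C³
V(q) = 2*√6 (V(q) = √(3³ - 3) = √(27 - 3) = √24 = 2*√6)
√(186 + V(8)) = √(186 + 2*√6)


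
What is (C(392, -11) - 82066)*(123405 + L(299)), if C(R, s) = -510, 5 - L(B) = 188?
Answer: -10175179872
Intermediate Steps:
L(B) = -183 (L(B) = 5 - 1*188 = 5 - 188 = -183)
(C(392, -11) - 82066)*(123405 + L(299)) = (-510 - 82066)*(123405 - 183) = -82576*123222 = -10175179872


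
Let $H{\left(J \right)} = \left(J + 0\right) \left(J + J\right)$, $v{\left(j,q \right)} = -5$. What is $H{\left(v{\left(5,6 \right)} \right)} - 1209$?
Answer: $-1159$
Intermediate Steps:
$H{\left(J \right)} = 2 J^{2}$ ($H{\left(J \right)} = J 2 J = 2 J^{2}$)
$H{\left(v{\left(5,6 \right)} \right)} - 1209 = 2 \left(-5\right)^{2} - 1209 = 2 \cdot 25 - 1209 = 50 - 1209 = -1159$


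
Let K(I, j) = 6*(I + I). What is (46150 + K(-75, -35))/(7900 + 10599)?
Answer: 45250/18499 ≈ 2.4461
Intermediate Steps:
K(I, j) = 12*I (K(I, j) = 6*(2*I) = 12*I)
(46150 + K(-75, -35))/(7900 + 10599) = (46150 + 12*(-75))/(7900 + 10599) = (46150 - 900)/18499 = 45250*(1/18499) = 45250/18499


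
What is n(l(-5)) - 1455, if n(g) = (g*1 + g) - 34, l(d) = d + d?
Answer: -1509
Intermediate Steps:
l(d) = 2*d
n(g) = -34 + 2*g (n(g) = (g + g) - 34 = 2*g - 34 = -34 + 2*g)
n(l(-5)) - 1455 = (-34 + 2*(2*(-5))) - 1455 = (-34 + 2*(-10)) - 1455 = (-34 - 20) - 1455 = -54 - 1455 = -1509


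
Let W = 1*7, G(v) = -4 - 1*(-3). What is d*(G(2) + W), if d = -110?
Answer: -660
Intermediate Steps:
G(v) = -1 (G(v) = -4 + 3 = -1)
W = 7
d*(G(2) + W) = -110*(-1 + 7) = -110*6 = -660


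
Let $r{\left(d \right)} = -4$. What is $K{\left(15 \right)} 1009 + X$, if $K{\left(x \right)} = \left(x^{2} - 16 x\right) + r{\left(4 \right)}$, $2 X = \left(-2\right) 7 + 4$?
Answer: $-19176$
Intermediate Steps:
$X = -5$ ($X = \frac{\left(-2\right) 7 + 4}{2} = \frac{-14 + 4}{2} = \frac{1}{2} \left(-10\right) = -5$)
$K{\left(x \right)} = -4 + x^{2} - 16 x$ ($K{\left(x \right)} = \left(x^{2} - 16 x\right) - 4 = -4 + x^{2} - 16 x$)
$K{\left(15 \right)} 1009 + X = \left(-4 + 15^{2} - 240\right) 1009 - 5 = \left(-4 + 225 - 240\right) 1009 - 5 = \left(-19\right) 1009 - 5 = -19171 - 5 = -19176$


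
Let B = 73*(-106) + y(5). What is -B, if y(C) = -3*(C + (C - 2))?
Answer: 7762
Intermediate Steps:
y(C) = 6 - 6*C (y(C) = -3*(C + (-2 + C)) = -3*(-2 + 2*C) = 6 - 6*C)
B = -7762 (B = 73*(-106) + (6 - 6*5) = -7738 + (6 - 30) = -7738 - 24 = -7762)
-B = -1*(-7762) = 7762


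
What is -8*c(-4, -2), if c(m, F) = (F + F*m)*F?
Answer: 96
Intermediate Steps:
c(m, F) = F*(F + F*m)
-8*c(-4, -2) = -8*(-2)**2*(1 - 4) = -32*(-3) = -8*(-12) = 96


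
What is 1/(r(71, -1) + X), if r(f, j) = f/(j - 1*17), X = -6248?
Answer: -18/112535 ≈ -0.00015995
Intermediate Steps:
r(f, j) = f/(-17 + j) (r(f, j) = f/(j - 17) = f/(-17 + j))
1/(r(71, -1) + X) = 1/(71/(-17 - 1) - 6248) = 1/(71/(-18) - 6248) = 1/(71*(-1/18) - 6248) = 1/(-71/18 - 6248) = 1/(-112535/18) = -18/112535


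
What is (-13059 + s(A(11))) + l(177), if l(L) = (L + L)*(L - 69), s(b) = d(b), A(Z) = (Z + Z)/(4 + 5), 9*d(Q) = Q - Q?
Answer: 25173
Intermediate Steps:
d(Q) = 0 (d(Q) = (Q - Q)/9 = (⅑)*0 = 0)
A(Z) = 2*Z/9 (A(Z) = (2*Z)/9 = (2*Z)*(⅑) = 2*Z/9)
s(b) = 0
l(L) = 2*L*(-69 + L) (l(L) = (2*L)*(-69 + L) = 2*L*(-69 + L))
(-13059 + s(A(11))) + l(177) = (-13059 + 0) + 2*177*(-69 + 177) = -13059 + 2*177*108 = -13059 + 38232 = 25173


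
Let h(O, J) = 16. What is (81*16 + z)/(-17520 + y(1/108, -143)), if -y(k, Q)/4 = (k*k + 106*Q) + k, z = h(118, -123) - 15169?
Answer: -40407012/125714483 ≈ -0.32142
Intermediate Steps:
z = -15153 (z = 16 - 15169 = -15153)
y(k, Q) = -424*Q - 4*k - 4*k² (y(k, Q) = -4*((k*k + 106*Q) + k) = -4*((k² + 106*Q) + k) = -4*(k + k² + 106*Q) = -424*Q - 4*k - 4*k²)
(81*16 + z)/(-17520 + y(1/108, -143)) = (81*16 - 15153)/(-17520 + (-424*(-143) - 4/108 - 4*(1/108)²)) = (1296 - 15153)/(-17520 + (60632 - 4*1/108 - 4*(1/108)²)) = -13857/(-17520 + (60632 - 1/27 - 4*1/11664)) = -13857/(-17520 + (60632 - 1/27 - 1/2916)) = -13857/(-17520 + 176802803/2916) = -13857/125714483/2916 = -13857*2916/125714483 = -40407012/125714483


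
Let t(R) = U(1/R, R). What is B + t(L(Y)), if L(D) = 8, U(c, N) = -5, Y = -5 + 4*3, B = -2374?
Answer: -2379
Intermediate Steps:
Y = 7 (Y = -5 + 12 = 7)
t(R) = -5
B + t(L(Y)) = -2374 - 5 = -2379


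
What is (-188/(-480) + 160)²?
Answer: 370447009/14400 ≈ 25726.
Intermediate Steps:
(-188/(-480) + 160)² = (-188*(-1/480) + 160)² = (47/120 + 160)² = (19247/120)² = 370447009/14400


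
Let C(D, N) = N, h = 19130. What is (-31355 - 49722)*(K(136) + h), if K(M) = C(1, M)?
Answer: -1562029482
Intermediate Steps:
K(M) = M
(-31355 - 49722)*(K(136) + h) = (-31355 - 49722)*(136 + 19130) = -81077*19266 = -1562029482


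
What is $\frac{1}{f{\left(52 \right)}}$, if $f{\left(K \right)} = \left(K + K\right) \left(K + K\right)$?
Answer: $\frac{1}{10816} \approx 9.2456 \cdot 10^{-5}$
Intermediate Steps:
$f{\left(K \right)} = 4 K^{2}$ ($f{\left(K \right)} = 2 K 2 K = 4 K^{2}$)
$\frac{1}{f{\left(52 \right)}} = \frac{1}{4 \cdot 52^{2}} = \frac{1}{4 \cdot 2704} = \frac{1}{10816}$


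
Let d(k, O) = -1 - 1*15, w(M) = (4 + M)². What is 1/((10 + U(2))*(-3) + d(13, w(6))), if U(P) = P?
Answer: -1/52 ≈ -0.019231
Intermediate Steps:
d(k, O) = -16 (d(k, O) = -1 - 15 = -16)
1/((10 + U(2))*(-3) + d(13, w(6))) = 1/((10 + 2)*(-3) - 16) = 1/(12*(-3) - 16) = 1/(-36 - 16) = 1/(-52) = -1/52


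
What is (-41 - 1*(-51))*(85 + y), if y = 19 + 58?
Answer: 1620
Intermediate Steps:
y = 77
(-41 - 1*(-51))*(85 + y) = (-41 - 1*(-51))*(85 + 77) = (-41 + 51)*162 = 10*162 = 1620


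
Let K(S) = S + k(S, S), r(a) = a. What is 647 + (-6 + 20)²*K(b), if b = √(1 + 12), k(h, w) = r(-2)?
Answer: 255 + 196*√13 ≈ 961.69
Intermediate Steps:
k(h, w) = -2
b = √13 ≈ 3.6056
K(S) = -2 + S (K(S) = S - 2 = -2 + S)
647 + (-6 + 20)²*K(b) = 647 + (-6 + 20)²*(-2 + √13) = 647 + 14²*(-2 + √13) = 647 + 196*(-2 + √13) = 647 + (-392 + 196*√13) = 255 + 196*√13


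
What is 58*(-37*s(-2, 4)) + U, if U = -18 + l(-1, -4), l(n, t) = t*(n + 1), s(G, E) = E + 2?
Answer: -12894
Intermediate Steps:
s(G, E) = 2 + E
l(n, t) = t*(1 + n)
U = -18 (U = -18 - 4*(1 - 1) = -18 - 4*0 = -18 + 0 = -18)
58*(-37*s(-2, 4)) + U = 58*(-37*(2 + 4)) - 18 = 58*(-37*6) - 18 = 58*(-222) - 18 = -12876 - 18 = -12894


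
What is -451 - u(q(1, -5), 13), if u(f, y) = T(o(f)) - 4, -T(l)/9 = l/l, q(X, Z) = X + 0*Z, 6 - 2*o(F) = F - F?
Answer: -438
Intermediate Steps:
o(F) = 3 (o(F) = 3 - (F - F)/2 = 3 - 1/2*0 = 3 + 0 = 3)
q(X, Z) = X (q(X, Z) = X + 0 = X)
T(l) = -9 (T(l) = -9*l/l = -9*1 = -9)
u(f, y) = -13 (u(f, y) = -9 - 4 = -13)
-451 - u(q(1, -5), 13) = -451 - 1*(-13) = -451 + 13 = -438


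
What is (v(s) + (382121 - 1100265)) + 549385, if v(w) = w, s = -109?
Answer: -168868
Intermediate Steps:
(v(s) + (382121 - 1100265)) + 549385 = (-109 + (382121 - 1100265)) + 549385 = (-109 - 718144) + 549385 = -718253 + 549385 = -168868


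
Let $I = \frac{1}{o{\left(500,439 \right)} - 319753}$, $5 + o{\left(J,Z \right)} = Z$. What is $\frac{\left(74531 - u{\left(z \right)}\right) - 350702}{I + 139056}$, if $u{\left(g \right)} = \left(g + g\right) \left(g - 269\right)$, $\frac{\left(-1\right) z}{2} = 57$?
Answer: $- \frac{116070859905}{44403222863} \approx -2.614$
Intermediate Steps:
$z = -114$ ($z = \left(-2\right) 57 = -114$)
$o{\left(J,Z \right)} = -5 + Z$
$u{\left(g \right)} = 2 g \left(-269 + g\right)$
$I = - \frac{1}{319319}$ ($I = \frac{1}{\left(-5 + 439\right) - 319753} = \frac{1}{434 - 319753} = \frac{1}{-319319} = - \frac{1}{319319} \approx -3.1317 \cdot 10^{-6}$)
$\frac{\left(74531 - u{\left(z \right)}\right) - 350702}{I + 139056} = \frac{\left(74531 - 2 \left(-114\right) \left(-269 - 114\right)\right) - 350702}{- \frac{1}{319319} + 139056} = \frac{\left(74531 - 2 \left(-114\right) \left(-383\right)\right) - 350702}{\frac{44403222863}{319319}} = \left(\left(74531 - 87324\right) - 350702\right) \frac{319319}{44403222863} = \left(-12793 - 350702\right) \frac{319319}{44403222863} = \left(-363495\right) \frac{319319}{44403222863} = - \frac{116070859905}{44403222863}$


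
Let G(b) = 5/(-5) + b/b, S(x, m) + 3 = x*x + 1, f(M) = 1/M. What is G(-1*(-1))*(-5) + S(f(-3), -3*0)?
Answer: -17/9 ≈ -1.8889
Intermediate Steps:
S(x, m) = -2 + x² (S(x, m) = -3 + (x*x + 1) = -3 + (x² + 1) = -3 + (1 + x²) = -2 + x²)
G(b) = 0 (G(b) = 5*(-⅕) + 1 = -1 + 1 = 0)
G(-1*(-1))*(-5) + S(f(-3), -3*0) = 0*(-5) + (-2 + (1/(-3))²) = 0 + (-2 + (-⅓)²) = 0 + (-2 + ⅑) = 0 - 17/9 = -17/9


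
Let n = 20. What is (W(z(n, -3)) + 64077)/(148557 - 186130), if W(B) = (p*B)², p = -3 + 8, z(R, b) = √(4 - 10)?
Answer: -63927/37573 ≈ -1.7014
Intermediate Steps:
z(R, b) = I*√6 (z(R, b) = √(-6) = I*√6)
p = 5
W(B) = 25*B² (W(B) = (5*B)² = 25*B²)
(W(z(n, -3)) + 64077)/(148557 - 186130) = (25*(I*√6)² + 64077)/(148557 - 186130) = (25*(-6) + 64077)/(-37573) = (-150 + 64077)*(-1/37573) = 63927*(-1/37573) = -63927/37573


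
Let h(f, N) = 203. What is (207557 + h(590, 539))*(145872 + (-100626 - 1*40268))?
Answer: 1034229280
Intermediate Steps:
(207557 + h(590, 539))*(145872 + (-100626 - 1*40268)) = (207557 + 203)*(145872 + (-100626 - 1*40268)) = 207760*(145872 + (-100626 - 40268)) = 207760*(145872 - 140894) = 207760*4978 = 1034229280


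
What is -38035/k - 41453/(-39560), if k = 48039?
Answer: 486696067/1900422840 ≈ 0.25610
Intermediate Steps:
-38035/k - 41453/(-39560) = -38035/48039 - 41453/(-39560) = -38035*1/48039 - 41453*(-1/39560) = -38035/48039 + 41453/39560 = 486696067/1900422840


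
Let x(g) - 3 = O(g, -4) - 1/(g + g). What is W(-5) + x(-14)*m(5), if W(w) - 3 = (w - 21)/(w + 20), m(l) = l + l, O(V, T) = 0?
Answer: 6641/210 ≈ 31.624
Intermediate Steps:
m(l) = 2*l
x(g) = 3 - 1/(2*g) (x(g) = 3 + (0 - 1/(g + g)) = 3 + (0 - 1/(2*g)) = 3 - 1/(2*g))
W(w) = 3 + (-21 + w)/(20 + w) (W(w) = 3 + (w - 21)/(w + 20) = 3 + (-21 + w)/(20 + w))
W(-5) + x(-14)*m(5) = (39 + 4*(-5))/(20 - 5) + (3 - 1/2/(-14))*(2*5) = (39 - 20)/15 + (3 - 1/2*(-1/14))*10 = (1/15)*19 + (3 + 1/28)*10 = 19/15 + (85/28)*10 = 19/15 + 425/14 = 6641/210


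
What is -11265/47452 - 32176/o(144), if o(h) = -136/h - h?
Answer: 27453289551/123802268 ≈ 221.75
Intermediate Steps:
o(h) = -h - 136/h
-11265/47452 - 32176/o(144) = -11265/47452 - 32176/(-1*144 - 136/144) = -11265*1/47452 - 32176/(-144 - 136*1/144) = -11265/47452 - 32176/(-144 - 17/18) = -11265/47452 - 32176/(-2609/18) = -11265/47452 - 32176*(-18/2609) = -11265/47452 + 579168/2609 = 27453289551/123802268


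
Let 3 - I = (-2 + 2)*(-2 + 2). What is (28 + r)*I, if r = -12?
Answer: 48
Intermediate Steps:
I = 3 (I = 3 - (-2 + 2)*(-2 + 2) = 3 - 0*0 = 3 - 1*0 = 3 + 0 = 3)
(28 + r)*I = (28 - 12)*3 = 16*3 = 48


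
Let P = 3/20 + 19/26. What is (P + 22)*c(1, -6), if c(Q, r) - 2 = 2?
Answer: 5949/65 ≈ 91.523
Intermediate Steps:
c(Q, r) = 4 (c(Q, r) = 2 + 2 = 4)
P = 229/260 (P = 3*(1/20) + 19*(1/26) = 3/20 + 19/26 = 229/260 ≈ 0.88077)
(P + 22)*c(1, -6) = (229/260 + 22)*4 = (5949/260)*4 = 5949/65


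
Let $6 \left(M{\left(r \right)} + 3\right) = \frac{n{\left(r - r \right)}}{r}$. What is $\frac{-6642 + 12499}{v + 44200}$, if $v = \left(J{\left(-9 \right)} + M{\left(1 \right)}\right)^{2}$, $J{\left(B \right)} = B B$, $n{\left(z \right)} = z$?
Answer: $\frac{5857}{50284} \approx 0.11648$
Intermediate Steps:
$J{\left(B \right)} = B^{2}$
$M{\left(r \right)} = -3$ ($M{\left(r \right)} = -3 + \frac{\left(r - r\right) \frac{1}{r}}{6} = -3 + \frac{0 \frac{1}{r}}{6} = -3 + \frac{1}{6} \cdot 0 = -3 + 0 = -3$)
$v = 6084$ ($v = \left(\left(-9\right)^{2} - 3\right)^{2} = \left(81 - 3\right)^{2} = 78^{2} = 6084$)
$\frac{-6642 + 12499}{v + 44200} = \frac{-6642 + 12499}{6084 + 44200} = \frac{5857}{50284}$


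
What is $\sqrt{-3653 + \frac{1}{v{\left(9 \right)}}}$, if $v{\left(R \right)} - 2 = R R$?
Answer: $\frac{i \sqrt{25165434}}{83} \approx 60.44 i$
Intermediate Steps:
$v{\left(R \right)} = 2 + R^{2}$ ($v{\left(R \right)} = 2 + R R = 2 + R^{2}$)
$\sqrt{-3653 + \frac{1}{v{\left(9 \right)}}} = \sqrt{-3653 + \frac{1}{2 + 9^{2}}} = \sqrt{-3653 + \frac{1}{2 + 81}} = \sqrt{-3653 + \frac{1}{83}} = \sqrt{- \frac{303198}{83}} = \frac{i \sqrt{25165434}}{83}$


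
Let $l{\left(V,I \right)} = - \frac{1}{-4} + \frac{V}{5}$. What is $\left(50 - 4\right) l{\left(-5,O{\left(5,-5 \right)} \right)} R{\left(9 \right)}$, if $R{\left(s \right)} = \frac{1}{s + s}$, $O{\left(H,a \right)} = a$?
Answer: $- \frac{23}{12} \approx -1.9167$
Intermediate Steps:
$R{\left(s \right)} = \frac{1}{2 s}$
$l{\left(V,I \right)} = \frac{1}{4} + \frac{V}{5}$ ($l{\left(V,I \right)} = \left(-1\right) \left(- \frac{1}{4}\right) + V \frac{1}{5} = \frac{1}{4} + \frac{V}{5}$)
$\left(50 - 4\right) l{\left(-5,O{\left(5,-5 \right)} \right)} R{\left(9 \right)} = \left(50 - 4\right) \left(\frac{1}{4} + \frac{1}{5} \left(-5\right)\right) \frac{1}{2 \cdot 9} = 46 \left(\frac{1}{4} - 1\right) \frac{1}{2} \cdot \frac{1}{9} = 46 \left(- \frac{3}{4}\right) \frac{1}{18} = \left(- \frac{69}{2}\right) \frac{1}{18} = - \frac{23}{12}$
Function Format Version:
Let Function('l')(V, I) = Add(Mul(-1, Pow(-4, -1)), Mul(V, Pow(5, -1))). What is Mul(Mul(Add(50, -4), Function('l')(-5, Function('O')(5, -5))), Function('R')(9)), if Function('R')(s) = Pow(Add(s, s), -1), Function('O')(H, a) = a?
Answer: Rational(-23, 12) ≈ -1.9167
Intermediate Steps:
Function('R')(s) = Mul(Rational(1, 2), Pow(s, -1)) (Function('R')(s) = Pow(Mul(2, s), -1) = Mul(Rational(1, 2), Pow(s, -1)))
Function('l')(V, I) = Add(Rational(1, 4), Mul(Rational(1, 5), V)) (Function('l')(V, I) = Add(Mul(-1, Rational(-1, 4)), Mul(V, Rational(1, 5))) = Add(Rational(1, 4), Mul(Rational(1, 5), V)))
Mul(Mul(Add(50, -4), Function('l')(-5, Function('O')(5, -5))), Function('R')(9)) = Mul(Mul(Add(50, -4), Add(Rational(1, 4), Mul(Rational(1, 5), -5))), Mul(Rational(1, 2), Pow(9, -1))) = Mul(Mul(46, Add(Rational(1, 4), -1)), Mul(Rational(1, 2), Rational(1, 9))) = Mul(Mul(46, Rational(-3, 4)), Rational(1, 18)) = Mul(Rational(-69, 2), Rational(1, 18)) = Rational(-23, 12)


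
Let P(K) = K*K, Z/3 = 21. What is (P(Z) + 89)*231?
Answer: 937398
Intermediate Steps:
Z = 63 (Z = 3*21 = 63)
P(K) = K²
(P(Z) + 89)*231 = (63² + 89)*231 = (3969 + 89)*231 = 4058*231 = 937398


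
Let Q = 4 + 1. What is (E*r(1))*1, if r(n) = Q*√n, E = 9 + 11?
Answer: 100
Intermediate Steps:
E = 20
Q = 5
r(n) = 5*√n
(E*r(1))*1 = (20*(5*√1))*1 = (20*(5*1))*1 = (20*5)*1 = 100*1 = 100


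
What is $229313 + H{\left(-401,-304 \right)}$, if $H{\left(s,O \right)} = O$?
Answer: $229009$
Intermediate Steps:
$229313 + H{\left(-401,-304 \right)} = 229313 - 304 = 229009$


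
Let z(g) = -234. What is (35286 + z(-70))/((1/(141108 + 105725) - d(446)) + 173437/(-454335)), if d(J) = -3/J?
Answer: -1753182301018057560/18756611612791 ≈ -93470.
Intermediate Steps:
(35286 + z(-70))/((1/(141108 + 105725) - d(446)) + 173437/(-454335)) = (35286 - 234)/((1/(141108 + 105725) - (-3)/446) + 173437/(-454335)) = 35052/((1/246833 - (-3)/446) + 173437*(-1/454335)) = 35052/((1/246833 - 1*(-3/446)) - 173437/454335) = 35052/((1/246833 + 3/446) - 173437/454335) = 35052/(740945/110087518 - 173437/454335) = 35052/(-18756611612791/50016612490530) = 35052*(-50016612490530/18756611612791) = -1753182301018057560/18756611612791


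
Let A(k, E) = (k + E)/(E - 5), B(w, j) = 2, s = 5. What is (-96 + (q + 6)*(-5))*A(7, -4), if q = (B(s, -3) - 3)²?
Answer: 131/3 ≈ 43.667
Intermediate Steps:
q = 1 (q = (2 - 3)² = (-1)² = 1)
A(k, E) = (E + k)/(-5 + E)
(-96 + (q + 6)*(-5))*A(7, -4) = (-96 + (1 + 6)*(-5))*((-4 + 7)/(-5 - 4)) = (-96 + 7*(-5))*(3/(-9)) = (-96 - 35)*(-⅑*3) = -131*(-⅓) = 131/3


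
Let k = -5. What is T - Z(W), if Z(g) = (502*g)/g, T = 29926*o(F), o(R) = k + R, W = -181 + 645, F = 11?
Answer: 179054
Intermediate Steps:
W = 464
o(R) = -5 + R
T = 179556 (T = 29926*(-5 + 11) = 29926*6 = 179556)
Z(g) = 502
T - Z(W) = 179556 - 1*502 = 179556 - 502 = 179054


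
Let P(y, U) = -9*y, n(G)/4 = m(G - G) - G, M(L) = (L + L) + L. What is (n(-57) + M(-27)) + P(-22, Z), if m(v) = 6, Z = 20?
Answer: 369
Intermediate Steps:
M(L) = 3*L (M(L) = 2*L + L = 3*L)
n(G) = 24 - 4*G (n(G) = 4*(6 - G) = 24 - 4*G)
(n(-57) + M(-27)) + P(-22, Z) = ((24 - 4*(-57)) + 3*(-27)) - 9*(-22) = ((24 + 228) - 81) + 198 = (252 - 81) + 198 = 171 + 198 = 369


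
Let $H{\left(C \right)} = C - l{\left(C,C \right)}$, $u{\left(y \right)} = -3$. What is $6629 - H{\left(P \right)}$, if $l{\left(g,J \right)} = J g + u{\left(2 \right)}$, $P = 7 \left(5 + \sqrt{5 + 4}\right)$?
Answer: $9706$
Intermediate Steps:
$P = 56$ ($P = 7 \left(5 + \sqrt{9}\right) = 7 \left(5 + 3\right) = 7 \cdot 8 = 56$)
$l{\left(g,J \right)} = -3 + J g$ ($l{\left(g,J \right)} = J g - 3 = -3 + J g$)
$H{\left(C \right)} = 3 + C - C^{2}$ ($H{\left(C \right)} = C - \left(-3 + C C\right) = C - \left(-3 + C^{2}\right) = 3 + C - C^{2}$)
$6629 - H{\left(P \right)} = 6629 - \left(3 + 56 - 56^{2}\right) = 6629 - \left(3 + 56 - 3136\right) = 6629 - -3077 = 6629 + 3077 = 9706$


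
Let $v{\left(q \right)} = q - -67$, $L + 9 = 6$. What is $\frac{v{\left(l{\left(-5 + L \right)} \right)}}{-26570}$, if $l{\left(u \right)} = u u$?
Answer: $- \frac{131}{26570} \approx -0.0049304$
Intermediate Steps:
$L = -3$ ($L = -9 + 6 = -3$)
$l{\left(u \right)} = u^{2}$
$v{\left(q \right)} = 67 + q$ ($v{\left(q \right)} = q + 67 = 67 + q$)
$\frac{v{\left(l{\left(-5 + L \right)} \right)}}{-26570} = \frac{67 + \left(-5 - 3\right)^{2}}{-26570} = \left(67 + \left(-8\right)^{2}\right) \left(- \frac{1}{26570}\right) = \left(67 + 64\right) \left(- \frac{1}{26570}\right) = 131 \left(- \frac{1}{26570}\right) = - \frac{131}{26570}$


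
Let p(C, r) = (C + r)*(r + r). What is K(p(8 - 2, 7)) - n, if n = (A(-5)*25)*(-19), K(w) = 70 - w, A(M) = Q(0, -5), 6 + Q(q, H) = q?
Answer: -2962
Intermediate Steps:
Q(q, H) = -6 + q
A(M) = -6 (A(M) = -6 + 0 = -6)
p(C, r) = 2*r*(C + r) (p(C, r) = (C + r)*(2*r) = 2*r*(C + r))
n = 2850 (n = -6*25*(-19) = -150*(-19) = 2850)
K(p(8 - 2, 7)) - n = (70 - 2*7*((8 - 2) + 7)) - 1*2850 = (70 - 2*7*(6 + 7)) - 2850 = (70 - 2*7*13) - 2850 = (70 - 1*182) - 2850 = (70 - 182) - 2850 = -112 - 2850 = -2962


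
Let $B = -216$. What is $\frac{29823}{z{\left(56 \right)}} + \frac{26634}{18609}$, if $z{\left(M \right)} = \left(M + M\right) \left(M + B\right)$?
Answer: $- \frac{25898309}{111157760} \approx -0.23299$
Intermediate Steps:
$z{\left(M \right)} = 2 M \left(-216 + M\right)$ ($z{\left(M \right)} = \left(M + M\right) \left(M - 216\right) = 2 M \left(-216 + M\right)$)
$\frac{29823}{z{\left(56 \right)}} + \frac{26634}{18609} = \frac{29823}{2 \cdot 56 \left(-216 + 56\right)} + \frac{26634}{18609} = \frac{29823}{2 \cdot 56 \left(-160\right)} + 26634 \cdot \frac{1}{18609} = \frac{29823}{-17920} + \frac{8878}{6203} = 29823 \left(- \frac{1}{17920}\right) + \frac{8878}{6203} = - \frac{29823}{17920} + \frac{8878}{6203} = - \frac{25898309}{111157760}$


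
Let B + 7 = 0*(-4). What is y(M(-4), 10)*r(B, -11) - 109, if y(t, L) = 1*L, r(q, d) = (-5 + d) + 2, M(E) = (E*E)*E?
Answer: -249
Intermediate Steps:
B = -7 (B = -7 + 0*(-4) = -7 + 0 = -7)
M(E) = E**3 (M(E) = E**2*E = E**3)
r(q, d) = -3 + d
y(t, L) = L
y(M(-4), 10)*r(B, -11) - 109 = 10*(-3 - 11) - 109 = 10*(-14) - 109 = -140 - 109 = -249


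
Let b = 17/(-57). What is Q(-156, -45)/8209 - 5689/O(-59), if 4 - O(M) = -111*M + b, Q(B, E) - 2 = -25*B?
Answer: 4117590353/3062351032 ≈ 1.3446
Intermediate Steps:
Q(B, E) = 2 - 25*B
b = -17/57 (b = 17*(-1/57) = -17/57 ≈ -0.29825)
O(M) = 245/57 + 111*M (O(M) = 4 - (-111*M - 17/57) = 4 - (-17/57 - 111*M) = 4 + (17/57 + 111*M) = 245/57 + 111*M)
Q(-156, -45)/8209 - 5689/O(-59) = (2 - 25*(-156))/8209 - 5689/(245/57 + 111*(-59)) = (2 + 3900)*(1/8209) - 5689/(245/57 - 6549) = 3902*(1/8209) - 5689/(-373048/57) = 3902/8209 - 5689*(-57/373048) = 3902/8209 + 324273/373048 = 4117590353/3062351032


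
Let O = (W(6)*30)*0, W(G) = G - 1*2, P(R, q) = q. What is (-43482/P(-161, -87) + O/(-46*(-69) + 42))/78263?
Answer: 14494/2269627 ≈ 0.0063861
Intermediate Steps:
W(G) = -2 + G (W(G) = G - 2 = -2 + G)
O = 0 (O = ((-2 + 6)*30)*0 = (4*30)*0 = 120*0 = 0)
(-43482/P(-161, -87) + O/(-46*(-69) + 42))/78263 = (-43482/(-87) + 0/(-46*(-69) + 42))/78263 = (-43482*(-1/87) + 0/(3174 + 42))*(1/78263) = (14494/29 + 0/3216)*(1/78263) = (14494/29 + 0*(1/3216))*(1/78263) = (14494/29 + 0)*(1/78263) = (14494/29)*(1/78263) = 14494/2269627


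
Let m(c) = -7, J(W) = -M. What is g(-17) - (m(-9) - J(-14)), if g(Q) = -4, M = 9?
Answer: -6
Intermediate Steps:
J(W) = -9 (J(W) = -1*9 = -9)
g(-17) - (m(-9) - J(-14)) = -4 - (-7 - 1*(-9)) = -4 - (-7 + 9) = -4 - 1*2 = -4 - 2 = -6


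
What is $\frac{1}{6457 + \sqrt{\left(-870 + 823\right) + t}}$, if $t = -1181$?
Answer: $\frac{6457}{41694077} - \frac{2 i \sqrt{307}}{41694077} \approx 0.00015487 - 8.4047 \cdot 10^{-7} i$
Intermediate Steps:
$\frac{1}{6457 + \sqrt{\left(-870 + 823\right) + t}} = \frac{1}{6457 + \sqrt{\left(-870 + 823\right) - 1181}} = \frac{1}{6457 + \sqrt{-47 - 1181}} = \frac{1}{6457 + \sqrt{-1228}} = \frac{1}{6457 + 2 i \sqrt{307}}$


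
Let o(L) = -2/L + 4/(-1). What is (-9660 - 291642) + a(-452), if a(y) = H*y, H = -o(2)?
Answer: -303562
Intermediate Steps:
o(L) = -4 - 2/L (o(L) = -2/L + 4*(-1) = -2/L - 4 = -4 - 2/L)
H = 5 (H = -(-4 - 2/2) = -(-4 - 2*½) = -(-4 - 1) = -1*(-5) = 5)
a(y) = 5*y
(-9660 - 291642) + a(-452) = (-9660 - 291642) + 5*(-452) = -301302 - 2260 = -303562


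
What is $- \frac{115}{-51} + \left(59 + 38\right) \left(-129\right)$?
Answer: $- \frac{638048}{51} \approx -12511.0$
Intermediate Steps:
$- \frac{115}{-51} + \left(59 + 38\right) \left(-129\right) = \left(-115\right) \left(- \frac{1}{51}\right) + 97 \left(-129\right) = \frac{115}{51} - 12513 = - \frac{638048}{51}$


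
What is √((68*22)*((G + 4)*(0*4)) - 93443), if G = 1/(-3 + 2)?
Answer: 7*I*√1907 ≈ 305.68*I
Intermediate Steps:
G = -1 (G = 1/(-1) = -1)
√((68*22)*((G + 4)*(0*4)) - 93443) = √((68*22)*((-1 + 4)*(0*4)) - 93443) = √(1496*(3*0) - 93443) = √(1496*0 - 93443) = √(0 - 93443) = √(-93443) = 7*I*√1907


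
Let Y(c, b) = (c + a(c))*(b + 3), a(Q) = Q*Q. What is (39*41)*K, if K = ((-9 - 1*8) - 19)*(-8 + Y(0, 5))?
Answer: 460512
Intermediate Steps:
a(Q) = Q**2
Y(c, b) = (3 + b)*(c + c**2) (Y(c, b) = (c + c**2)*(b + 3) = (c + c**2)*(3 + b) = (3 + b)*(c + c**2))
K = 288 (K = ((-9 - 1*8) - 19)*(-8 + 0*(3 + 5 + 3*0 + 5*0)) = ((-9 - 8) - 19)*(-8 + 0*(3 + 5 + 0 + 0)) = (-17 - 19)*(-8 + 0*8) = -36*(-8 + 0) = -36*(-8) = 288)
(39*41)*K = (39*41)*288 = 1599*288 = 460512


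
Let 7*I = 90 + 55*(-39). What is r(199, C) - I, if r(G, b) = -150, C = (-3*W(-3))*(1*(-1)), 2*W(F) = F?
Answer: 1005/7 ≈ 143.57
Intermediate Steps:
W(F) = F/2
C = -9/2 (C = (-3*(-3)/2)*(1*(-1)) = -3*(-3/2)*(-1) = (9/2)*(-1) = -9/2 ≈ -4.5000)
I = -2055/7 (I = (90 + 55*(-39))/7 = (90 - 2145)/7 = (⅐)*(-2055) = -2055/7 ≈ -293.57)
r(199, C) - I = -150 - 1*(-2055/7) = -150 + 2055/7 = 1005/7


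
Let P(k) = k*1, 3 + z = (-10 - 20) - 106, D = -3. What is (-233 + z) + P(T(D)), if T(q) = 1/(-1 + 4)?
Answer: -1115/3 ≈ -371.67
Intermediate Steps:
T(q) = ⅓ (T(q) = 1/3 = ⅓)
z = -139 (z = -3 + ((-10 - 20) - 106) = -3 + (-30 - 106) = -3 - 136 = -139)
P(k) = k
(-233 + z) + P(T(D)) = (-233 - 139) + ⅓ = -372 + ⅓ = -1115/3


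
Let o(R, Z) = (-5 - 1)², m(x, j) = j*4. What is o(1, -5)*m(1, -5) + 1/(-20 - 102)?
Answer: -87841/122 ≈ -720.01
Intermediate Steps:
m(x, j) = 4*j
o(R, Z) = 36 (o(R, Z) = (-6)² = 36)
o(1, -5)*m(1, -5) + 1/(-20 - 102) = 36*(4*(-5)) + 1/(-20 - 102) = 36*(-20) + 1/(-122) = -720 - 1/122 = -87841/122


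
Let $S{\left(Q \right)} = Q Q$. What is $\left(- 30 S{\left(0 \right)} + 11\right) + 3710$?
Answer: $3721$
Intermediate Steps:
$S{\left(Q \right)} = Q^{2}$
$\left(- 30 S{\left(0 \right)} + 11\right) + 3710 = \left(- 30 \cdot 0^{2} + 11\right) + 3710 = \left(\left(-30\right) 0 + 11\right) + 3710 = \left(0 + 11\right) + 3710 = 11 + 3710 = 3721$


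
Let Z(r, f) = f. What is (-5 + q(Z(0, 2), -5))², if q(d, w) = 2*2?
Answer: 1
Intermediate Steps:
q(d, w) = 4
(-5 + q(Z(0, 2), -5))² = (-5 + 4)² = (-1)² = 1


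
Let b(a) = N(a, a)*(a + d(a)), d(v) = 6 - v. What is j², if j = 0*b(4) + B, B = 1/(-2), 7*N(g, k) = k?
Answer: ¼ ≈ 0.25000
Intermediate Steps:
N(g, k) = k/7
B = -½ ≈ -0.50000
b(a) = 6*a/7 (b(a) = (a/7)*(a + (6 - a)) = (a/7)*6 = 6*a/7)
j = -½ (j = 0*((6/7)*4) - ½ = 0*(24/7) - ½ = 0 - ½ = -½ ≈ -0.50000)
j² = (-½)² = ¼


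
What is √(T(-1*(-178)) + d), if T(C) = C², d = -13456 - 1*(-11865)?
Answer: √30093 ≈ 173.47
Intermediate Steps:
d = -1591 (d = -13456 + 11865 = -1591)
√(T(-1*(-178)) + d) = √((-1*(-178))² - 1591) = √(178² - 1591) = √(31684 - 1591) = √30093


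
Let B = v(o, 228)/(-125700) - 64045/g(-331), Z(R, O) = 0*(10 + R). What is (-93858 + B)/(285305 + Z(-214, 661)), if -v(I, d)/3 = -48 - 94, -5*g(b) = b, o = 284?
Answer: -657562345351/1978433257250 ≈ -0.33237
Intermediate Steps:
g(b) = -b/5
Z(R, O) = 0
v(I, d) = 426 (v(I, d) = -3*(-48 - 94) = -3*(-142) = 426)
B = -6708737251/6934450 (B = 426/(-125700) - 64045/((-⅕*(-331))) = 426*(-1/125700) - 64045/331/5 = -71/20950 - 64045*5/331 = -71/20950 - 320225/331 = -6708737251/6934450 ≈ -967.45)
(-93858 + B)/(285305 + Z(-214, 661)) = (-93858 - 6708737251/6934450)/(285305 + 0) = -657562345351/6934450/285305 = -657562345351/6934450*1/285305 = -657562345351/1978433257250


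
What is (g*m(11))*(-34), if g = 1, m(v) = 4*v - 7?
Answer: -1258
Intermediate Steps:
m(v) = -7 + 4*v
(g*m(11))*(-34) = (1*(-7 + 4*11))*(-34) = (1*(-7 + 44))*(-34) = (1*37)*(-34) = 37*(-34) = -1258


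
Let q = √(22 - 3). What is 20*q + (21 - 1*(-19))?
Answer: 40 + 20*√19 ≈ 127.18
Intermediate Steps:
q = √19 ≈ 4.3589
20*q + (21 - 1*(-19)) = 20*√19 + (21 - 1*(-19)) = 20*√19 + (21 + 19) = 20*√19 + 40 = 40 + 20*√19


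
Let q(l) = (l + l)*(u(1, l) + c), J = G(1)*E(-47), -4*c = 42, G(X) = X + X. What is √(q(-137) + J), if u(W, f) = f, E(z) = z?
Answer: √40321 ≈ 200.80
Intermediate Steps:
G(X) = 2*X
c = -21/2 (c = -¼*42 = -21/2 ≈ -10.500)
J = -94 (J = (2*1)*(-47) = 2*(-47) = -94)
q(l) = 2*l*(-21/2 + l) (q(l) = (l + l)*(l - 21/2) = (2*l)*(-21/2 + l) = 2*l*(-21/2 + l))
√(q(-137) + J) = √(-137*(-21 + 2*(-137)) - 94) = √(-137*(-21 - 274) - 94) = √(-137*(-295) - 94) = √(40415 - 94) = √40321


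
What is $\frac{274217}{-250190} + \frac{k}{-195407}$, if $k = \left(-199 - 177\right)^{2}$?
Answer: $- \frac{88954782759}{48888877330} \approx -1.8195$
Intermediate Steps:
$k = 141376$ ($k = \left(-376\right)^{2} = 141376$)
$\frac{274217}{-250190} + \frac{k}{-195407} = \frac{274217}{-250190} + \frac{141376}{-195407} = 274217 \left(- \frac{1}{250190}\right) + 141376 \left(- \frac{1}{195407}\right) = - \frac{274217}{250190} - \frac{141376}{195407} = - \frac{88954782759}{48888877330}$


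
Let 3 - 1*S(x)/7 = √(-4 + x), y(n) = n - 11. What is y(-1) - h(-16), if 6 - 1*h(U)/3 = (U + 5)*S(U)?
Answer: -723 + 462*I*√5 ≈ -723.0 + 1033.1*I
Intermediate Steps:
y(n) = -11 + n
S(x) = 21 - 7*√(-4 + x)
h(U) = 18 - 3*(5 + U)*(21 - 7*√(-4 + U)) (h(U) = 18 - 3*(U + 5)*(21 - 7*√(-4 + U)) = 18 - 3*(5 + U)*(21 - 7*√(-4 + U)))
y(-1) - h(-16) = (-11 - 1) - (-297 + 105*√(-4 - 16) + 21*(-16)*(-3 + √(-4 - 16))) = -12 - (-297 + 105*√(-20) + 21*(-16)*(-3 + √(-20))) = -12 - (-297 + 105*(2*I*√5) + 21*(-16)*(-3 + 2*I*√5)) = -12 - (-297 + 210*I*√5 + (1008 - 672*I*√5)) = -12 - (711 - 462*I*√5) = -12 + (-711 + 462*I*√5) = -723 + 462*I*√5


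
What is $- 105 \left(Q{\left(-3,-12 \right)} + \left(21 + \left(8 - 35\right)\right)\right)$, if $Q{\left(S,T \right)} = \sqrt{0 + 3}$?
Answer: $630 - 105 \sqrt{3} \approx 448.13$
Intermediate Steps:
$Q{\left(S,T \right)} = \sqrt{3}$
$- 105 \left(Q{\left(-3,-12 \right)} + \left(21 + \left(8 - 35\right)\right)\right) = - 105 \left(\sqrt{3} + \left(21 + \left(8 - 35\right)\right)\right) = - 105 \left(\sqrt{3} + \left(21 - 27\right)\right) = - 105 \left(\sqrt{3} - 6\right) = - 105 \left(-6 + \sqrt{3}\right) = 630 - 105 \sqrt{3}$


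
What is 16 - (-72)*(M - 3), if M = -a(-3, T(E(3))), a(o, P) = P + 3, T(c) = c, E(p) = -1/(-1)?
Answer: -488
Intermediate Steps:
E(p) = 1 (E(p) = -1*(-1) = 1)
a(o, P) = 3 + P
M = -4 (M = -(3 + 1) = -1*4 = -4)
16 - (-72)*(M - 3) = 16 - (-72)*(-4 - 3) = 16 - (-72)*(-7) = 16 - 36*14 = 16 - 504 = -488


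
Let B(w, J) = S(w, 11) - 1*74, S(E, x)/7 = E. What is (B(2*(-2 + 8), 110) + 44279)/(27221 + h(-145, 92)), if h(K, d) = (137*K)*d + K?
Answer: -4921/200056 ≈ -0.024598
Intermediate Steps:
S(E, x) = 7*E
B(w, J) = -74 + 7*w (B(w, J) = 7*w - 1*74 = 7*w - 74 = -74 + 7*w)
h(K, d) = K + 137*K*d (h(K, d) = 137*K*d + K = K + 137*K*d)
(B(2*(-2 + 8), 110) + 44279)/(27221 + h(-145, 92)) = ((-74 + 7*(2*(-2 + 8))) + 44279)/(27221 - 145*(1 + 137*92)) = ((-74 + 7*(2*6)) + 44279)/(27221 - 145*(1 + 12604)) = ((-74 + 7*12) + 44279)/(27221 - 145*12605) = ((-74 + 84) + 44279)/(27221 - 1827725) = (10 + 44279)/(-1800504) = 44289*(-1/1800504) = -4921/200056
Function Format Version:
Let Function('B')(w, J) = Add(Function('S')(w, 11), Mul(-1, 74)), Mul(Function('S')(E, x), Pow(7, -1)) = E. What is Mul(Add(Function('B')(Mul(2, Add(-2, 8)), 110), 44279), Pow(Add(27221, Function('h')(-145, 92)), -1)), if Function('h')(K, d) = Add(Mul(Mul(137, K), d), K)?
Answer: Rational(-4921, 200056) ≈ -0.024598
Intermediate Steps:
Function('S')(E, x) = Mul(7, E)
Function('B')(w, J) = Add(-74, Mul(7, w)) (Function('B')(w, J) = Add(Mul(7, w), Mul(-1, 74)) = Add(Mul(7, w), -74) = Add(-74, Mul(7, w)))
Function('h')(K, d) = Add(K, Mul(137, K, d)) (Function('h')(K, d) = Add(Mul(137, K, d), K) = Add(K, Mul(137, K, d)))
Mul(Add(Function('B')(Mul(2, Add(-2, 8)), 110), 44279), Pow(Add(27221, Function('h')(-145, 92)), -1)) = Mul(Add(Add(-74, Mul(7, Mul(2, Add(-2, 8)))), 44279), Pow(Add(27221, Mul(-145, Add(1, Mul(137, 92)))), -1)) = Mul(Add(Add(-74, Mul(7, Mul(2, 6))), 44279), Pow(Add(27221, Mul(-145, Add(1, 12604))), -1)) = Mul(Add(Add(-74, Mul(7, 12)), 44279), Pow(Add(27221, Mul(-145, 12605)), -1)) = Mul(Add(Add(-74, 84), 44279), Pow(Add(27221, -1827725), -1)) = Mul(Add(10, 44279), Pow(-1800504, -1)) = Mul(44289, Rational(-1, 1800504)) = Rational(-4921, 200056)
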